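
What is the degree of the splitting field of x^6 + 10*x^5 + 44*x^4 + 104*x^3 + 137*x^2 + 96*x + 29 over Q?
6

The degree of the splitting field over Q equals the order of the Galois group, so first determine the group. The polynomial f is an irreducible sextic over Q, so G = Gal(f/Q) is one of the 16 transitive subgroups 6T1, ..., 6T16 of S_6. The discriminant of f is -1075648, which is not a perfect square, so G is not contained in A_6. The transitive groups of degree 6 not contained in A_6 are: C_6 (6T1, order 6), S_3 (6T2, order 6), D_6 (6T3, order 12), C_3 x S_3 (6T5, order 18), A_4 x C_2 (6T6, order 24), S_4 (6T8, order 24), S_3 x S_3 (6T9, order 36), S_4 x C_2 (6T11, order 48), (S_3 x S_3) : C_2 (6T13, order 72), PGL(2,5) (6T14, order 120), S_6 (6T16, order 720). By Dedekind's theorem, for a prime p not dividing disc(f) the degrees of the irreducible factors of f mod p form the cycle type of an element of G. Factoring f modulo the 37 such primes p <= 167 (skipping 2, 7, which divide the discriminant), each new pattern first appears at: mod 3: f = (x^6 + x^5 + 2x^4 + 2x^3 + 2x^2 + 2), pattern 6; mod 11: f = (x^3 + 3x^2 + 8)(x^3 + 7x^2 + x + 5), pattern 3+3; mod 13: f = (x^2 + 6x + 4)(x^2 + 8x + 11)(x^2 + 9x + 11), pattern 2+2+2; mod 29: f = (x)(x + 3)(x + 13)(x + 14)(x + 16)(x + 22), pattern 1+1+1+1+1+1. No other pattern occurs in this range, so the set of observed cycle types is {6, 3+3, 2+2+2, 1+1+1+1+1+1}. The candidates containing elements of all these cycle types are C_6 (6T1) of order 6, D_6 (6T3) of order 12, C_3 x S_3 (6T5) of order 18, A_4 x C_2 (6T6) of order 24, S_3 x S_3 (6T9) of order 36, S_4 x C_2 (6T11) of order 48, (S_3 x S_3) : C_2 (6T13) of order 72, PGL(2,5) (6T14) of order 120, S_6 (6T16) of order 720; the others are excluded. The observed types are precisely the cycle types that occur in C_6 (6T1). Each of the other remaining candidates has further cycle types, and by the Chebotarev density theorem the matching factorization patterns would occur for a proportion of primes equal to their share of the group: D_6 (6T3) additionally contains elements of type 2+2+1+1 (3 of its 12 elements, about 25% of primes); C_3 x S_3 (6T5) additionally contains elements of type 3+1+1+1 (4 of its 18 elements, about 22% of primes); A_4 x C_2 (6T6) additionally contains elements of type 2+2+1+1, 2+1+1+1+1 (6 of its 24 elements, about 25% of primes); S_3 x S_3 (6T9) additionally contains elements of type 3+1+1+1, 2+2+1+1 (13 of its 36 elements, about 36% of primes); S_4 x C_2 (6T11) additionally contains elements of type 4+2, 4+1+1, 2+2+1+1, 2+1+1+1+1 (24 of its 48 elements, about 50% of primes); (S_3 x S_3) : C_2 (6T13) additionally contains elements of type 4+2, 3+2+1, 3+1+1+1, 2+2+1+1, 2+1+1+1+1 (49 of its 72 elements, about 68% of primes); PGL(2,5) (6T14) additionally contains elements of type 5+1, 4+1+1, 2+2+1+1 (69 of its 120 elements, about 58% of primes); S_6 (6T16) additionally contains elements of type 5+1, 4+2, 4+1+1, 3+2+1, 3+1+1+1, 2+2+1+1, 2+1+1+1+1 (544 of its 720 elements, about 76% of primes). None of the 37 primes tested shows any such pattern (for each of these groups the chance of that is below 10^-4), which rules them out. Hence G = C_6 (6T1), of order 6. The Galois group C_6 (6T1) has order 6, so the splitting field has degree 6 over Q.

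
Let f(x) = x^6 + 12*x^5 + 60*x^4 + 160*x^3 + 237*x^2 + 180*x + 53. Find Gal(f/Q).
The polynomial f is an irreducible sextic over Q, so G = Gal(f/Q) is one of the 16 transitive subgroups 6T1, ..., 6T16 of S_6. The discriminant of f is -419904, which is not a perfect square, so G is not contained in A_6. The transitive groups of degree 6 not contained in A_6 are: C_6 (6T1, order 6), S_3 (6T2, order 6), D_6 (6T3, order 12), C_3 x S_3 (6T5, order 18), A_4 x C_2 (6T6, order 24), S_4 (6T8, order 24), S_3 x S_3 (6T9, order 36), S_4 x C_2 (6T11, order 48), (S_3 x S_3) : C_2 (6T13, order 72), PGL(2,5) (6T14, order 120), S_6 (6T16, order 720). By Dedekind's theorem, for a prime p not dividing disc(f) the degrees of the irreducible factors of f mod p form the cycle type of an element of G. Factoring f modulo the 33 such primes p <= 149 (skipping 2, 3, which divide the discriminant), each new pattern first appears at: mod 5: f = (x^3 + 3x^2 + 2x + 3)(x^3 + 4x^2 + x + 1), pattern 3+3; mod 7: f = (x^6 + 5x^5 + 4x^4 + 6x^3 + 6x^2 + 5x + 4), pattern 6; mod 17: f = (x + 10)(x + 11)(x^2 + 4x + 7)(x^2 + 4x + 14), pattern 2+2+1+1; mod 19: f = (x + 5)(x + 10)(x + 13)(x + 18)(x^2 + 4x + 1), pattern 2+1+1+1+1; mod 71: f = (x^2 + 4x + 20)(x^2 + 4x + 29)(x^2 + 4x + 34), pattern 2+2+2. No other pattern occurs in this range, so the set of observed cycle types is {3+3, 6, 2+2+1+1, 2+1+1+1+1, 2+2+2}. The candidates containing elements of all these cycle types are A_4 x C_2 (6T6) of order 24, S_4 x C_2 (6T11) of order 48, (S_3 x S_3) : C_2 (6T13) of order 72, S_6 (6T16) of order 720; the others are excluded. The observed types are precisely the cycle types that occur in A_4 x C_2 (6T6) (apart from the identity). Each of the other remaining candidates has further cycle types, and by the Chebotarev density theorem the matching factorization patterns would occur for a proportion of primes equal to their share of the group: S_4 x C_2 (6T11) additionally contains elements of type 4+2, 4+1+1 (12 of its 48 elements, about 25% of primes); (S_3 x S_3) : C_2 (6T13) additionally contains elements of type 4+2, 3+2+1, 3+1+1+1 (34 of its 72 elements, about 47% of primes); S_6 (6T16) additionally contains elements of type 5+1, 4+2, 4+1+1, 3+2+1, 3+1+1+1 (484 of its 720 elements, about 67% of primes). None of the 33 primes tested shows any such pattern (for each of these groups the chance of that is below 10^-4), which rules them out. Hence G = A_4 x C_2 (6T6), of order 24.

A_4 x C_2 (also written A4xC2)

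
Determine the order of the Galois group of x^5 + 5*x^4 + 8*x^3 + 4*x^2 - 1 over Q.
120

The degree of the splitting field over Q equals the order of the Galois group, so first determine the group. The polynomial f is an irreducible quintic over Q, so G = Gal(f/Q) is a transitive subgroup of S_5: one of C_5 (5T1, order 5), D_5 (5T2, order 10), F_20 (5T3, order 20), A_5 (5T4, order 60) or S_5 (5T5, order 120). The discriminant of f is 2869, which is not a perfect square, so G is not contained in A_5. The transitive groups of degree 5 not contained in A_5 are: F_20 (5T3, order 20), S_5 (5T5, order 120). By Dedekind's theorem, for a prime p not dividing disc(f) the degrees of the irreducible factors of f mod p form the cycle type of an element of G. Factoring f modulo the first such prime p = 2, each new pattern first appears at: mod 2: f = (x^2 + x + 1)(x^3 + x + 1), pattern 3+2. No other pattern occurs in this range, so the set of observed cycle types is {3+2}. Among the candidates above, the only group containing elements of all these cycle types is S_5 (5T5) — F_20 (5T3) lacks at least one of them. Hence G = S_5 (5T5), of order 120. The Galois group S_5 (5T5) has order 120, so the splitting field has degree 120 over Q.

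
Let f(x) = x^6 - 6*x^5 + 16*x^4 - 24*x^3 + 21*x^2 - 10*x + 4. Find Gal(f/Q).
The polynomial f is an irreducible sextic over Q, so G = Gal(f/Q) is one of the 16 transitive subgroups 6T1, ..., 6T16 of S_6. The discriminant of f is -1722368, which is not a perfect square, so G is not contained in A_6. The transitive groups of degree 6 not contained in A_6 are: C_6 (6T1, order 6), S_3 (6T2, order 6), D_6 (6T3, order 12), C_3 x S_3 (6T5, order 18), A_4 x C_2 (6T6, order 24), S_4 (6T8, order 24), S_3 x S_3 (6T9, order 36), S_4 x C_2 (6T11, order 48), (S_3 x S_3) : C_2 (6T13, order 72), PGL(2,5) (6T14, order 120), S_6 (6T16, order 720). By Dedekind's theorem, for a prime p not dividing disc(f) the degrees of the irreducible factors of f mod p form the cycle type of an element of G. Factoring f modulo the 29 such primes p <= 127 (skipping 2, 29, which divide the discriminant), each new pattern first appears at: mod 3: f = (x^3 + x^2 + 2x + 1)(x^3 + 2x^2 + 1), pattern 3+3; mod 5: f = (x^6 + 4x^5 + x^4 + x^3 + x^2 + 4), pattern 6; mod 7: f = (x + 2)(x + 3)(x^4 + 3x^3 + 2x^2 + 4x + 3), pattern 4+1+1; mod 17: f = (x + 4)(x + 11)(x^2 + 14)(x^2 + 13x + 1), pattern 2+2+1+1; mod 23: f = (x^2 + 8x + 5)(x^2 + 11x + 2)(x^2 + 21x + 5), pattern 2+2+2; mod 67: f = (x^2 + 65x + 15)(x^4 + 63x^3 + 60x^2 + 22x + 36), pattern 4+2; mod 127: f = (x + 39)(x + 59)(x + 66)(x + 86)(x^2 + 125x + 122), pattern 2+1+1+1+1. No other pattern occurs in this range, so the set of observed cycle types is {3+3, 6, 4+1+1, 2+2+1+1, 2+2+2, 4+2, 2+1+1+1+1}. The candidates containing elements of all these cycle types are S_4 x C_2 (6T11) of order 48, S_6 (6T16) of order 720; the others are excluded. The observed types are precisely the cycle types that occur in S_4 x C_2 (6T11) (apart from the identity). Each of the other remaining candidates has further cycle types, and by the Chebotarev density theorem the matching factorization patterns would occur for a proportion of primes equal to their share of the group: S_6 (6T16) additionally contains elements of type 5+1, 3+2+1, 3+1+1+1 (304 of its 720 elements, about 42% of primes). None of the 29 primes tested shows any such pattern (for each of these groups the chance of that is below 10^-4), which rules them out. Hence G = S_4 x C_2 (6T11), of order 48.

S_4 x C_2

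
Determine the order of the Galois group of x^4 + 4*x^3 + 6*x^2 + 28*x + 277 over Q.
The degree of the splitting field over Q equals the order of the Galois group, so first determine the group. The polynomial is an irreducible quartic over Q and its discriminant is 4087812096 = 63936^2, a perfect square, so the Galois group is contained in A_4. The resolvent cubic y^3 - 6*y^2 - 996*y + 1432 is irreducible over Q. An irreducible resolvent with square discriminant gives A_4. The Galois group A_4 (4T4) has order 12, so the splitting field has degree 12 over Q.

12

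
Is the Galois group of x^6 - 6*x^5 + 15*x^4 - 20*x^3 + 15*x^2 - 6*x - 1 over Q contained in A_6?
The polynomial is irreducible of degree 6 over Q. Its discriminant is 1492992, which is not a perfect square. A Galois group lies in the alternating group exactly when the discriminant is a square in Q, so the Galois group (D_6) is not contained in A_6.

No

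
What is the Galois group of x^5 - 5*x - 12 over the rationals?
The polynomial f is an irreducible quintic over Q, so G = Gal(f/Q) is a transitive subgroup of S_5: one of C_5 (5T1, order 5), D_5 (5T2, order 10), F_20 (5T3, order 20), A_5 (5T4, order 60) or S_5 (5T5, order 120). The discriminant of f is 64000000 = 8000^2, a perfect square, so G is contained in A_5. The transitive groups of degree 5 contained in A_5 are: C_5 (5T1, order 5), D_5 (5T2, order 10), A_5 (5T4, order 60). By Dedekind's theorem, for a prime p not dividing disc(f) the degrees of the irreducible factors of f mod p form the cycle type of an element of G. Factoring f modulo the 23 such primes p <= 97 (skipping 2, 5, which divide the discriminant), each new pattern first appears at: mod 3: f = (x)(x^2 + x + 2)(x^2 + 2x + 2), pattern 2+2+1; mod 7: f = (x^5 + 2x + 2), pattern 5. No other pattern occurs in this range, so the set of observed cycle types is {2+2+1, 5}. The candidates containing elements of all these cycle types are D_5 (5T2) of order 10, A_5 (5T4) of order 60; the others are excluded. The observed types are precisely the cycle types that occur in D_5 (5T2) (apart from the identity). Each of the other remaining candidates has further cycle types, and by the Chebotarev density theorem the matching factorization patterns would occur for a proportion of primes equal to their share of the group: A_5 (5T4) additionally contains elements of type 3+1+1 (20 of its 60 elements, about 33% of primes). None of the 23 primes tested shows any such pattern (for each of these groups the chance of that is below 10^-4), which rules them out. Hence G = D_5 (5T2), of order 10.

D_5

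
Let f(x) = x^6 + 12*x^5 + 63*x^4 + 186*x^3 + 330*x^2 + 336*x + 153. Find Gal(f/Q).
PGL(2,5) (order 120)

The polynomial f is an irreducible sextic over Q, so G = Gal(f/Q) is one of the 16 transitive subgroups 6T1, ..., 6T16 of S_6. The discriminant of f is -16003008, which is not a perfect square, so G is not contained in A_6. The transitive groups of degree 6 not contained in A_6 are: C_6 (6T1, order 6), S_3 (6T2, order 6), D_6 (6T3, order 12), C_3 x S_3 (6T5, order 18), A_4 x C_2 (6T6, order 24), S_4 (6T8, order 24), S_3 x S_3 (6T9, order 36), S_4 x C_2 (6T11, order 48), (S_3 x S_3) : C_2 (6T13, order 72), PGL(2,5) (6T14, order 120), S_6 (6T16, order 720). By Dedekind's theorem, for a prime p not dividing disc(f) the degrees of the irreducible factors of f mod p form the cycle type of an element of G. Factoring f modulo the 21 such primes p <= 89 (skipping 2, 3, 7, which divide the discriminant), each new pattern first appears at: mod 5: f = (x^6 + 2x^5 + 3x^4 + x^3 + x + 3), pattern 6; mod 11: f = (x + 4)(x^5 + 8x^4 + 9x^3 + 7x^2 + 5x + 8), pattern 5+1; mod 13: f = (x + 1)(x + 10)(x^4 + x^3 + 3x^2 + 1), pattern 4+1+1; mod 23: f = (x + 18)(x + 22)(x^2 + 19x + 5)(x^2 + 22x + 19), pattern 2+2+1+1; mod 43: f = (x^3 + 25x^2 + 35)(x^3 + 30x^2 + x + 40), pattern 3+3; mod 61: f = (x^2 + 18x + 30)(x^2 + 22x + 52)(x^2 + 33x + 34), pattern 2+2+2. No other pattern occurs in this range, so the set of observed cycle types is {6, 5+1, 4+1+1, 2+2+1+1, 3+3, 2+2+2}. The candidates containing elements of all these cycle types are PGL(2,5) (6T14) of order 120, S_6 (6T16) of order 720; the others are excluded. The observed types are precisely the cycle types that occur in PGL(2,5) (6T14) (apart from the identity). Each of the other remaining candidates has further cycle types, and by the Chebotarev density theorem the matching factorization patterns would occur for a proportion of primes equal to their share of the group: S_6 (6T16) additionally contains elements of type 4+2, 3+2+1, 3+1+1+1, 2+1+1+1+1 (265 of its 720 elements, about 37% of primes). None of the 21 primes tested shows any such pattern (for each of these groups the chance of that is below 10^-4), which rules them out. Hence G = PGL(2,5) (6T14), of order 120.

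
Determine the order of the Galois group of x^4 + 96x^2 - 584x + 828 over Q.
The degree of the splitting field over Q equals the order of the Galois group, so first determine the group. The polynomial is an irreducible quartic over Q and its discriminant is 18011787264 = 134208^2, a perfect square, so the Galois group is contained in A_4. The resolvent cubic y^3 - 96*y^2 - 3312*y - 23104 is irreducible over Q. An irreducible resolvent with square discriminant gives A_4. The Galois group A_4 (4T4) has order 12, so the splitting field has degree 12 over Q.

12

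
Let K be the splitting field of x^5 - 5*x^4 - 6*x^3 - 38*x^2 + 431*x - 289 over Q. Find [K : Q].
120

The degree of the splitting field over Q equals the order of the Galois group, so first determine the group. The polynomial f is an irreducible quintic over Q, so G = Gal(f/Q) is a transitive subgroup of S_5: one of C_5 (5T1, order 5), D_5 (5T2, order 10), F_20 (5T3, order 20), A_5 (5T4, order 60) or S_5 (5T5, order 120). The discriminant of f is 194726458600528, which is not a perfect square, so G is not contained in A_5. The transitive groups of degree 5 not contained in A_5 are: F_20 (5T3, order 20), S_5 (5T5, order 120). By Dedekind's theorem, for a prime p not dividing disc(f) the degrees of the irreducible factors of f mod p form the cycle type of an element of G. Factoring f modulo the 5 such primes p <= 13 (skipping 2, which divides the discriminant), each new pattern first appears at: mod 3: f = (x^5 + x^4 + x^2 + 2x + 2), pattern 5; mod 5: f = (x + 3)(x^4 + 2x^3 + 3x^2 + 3x + 2), pattern 4+1; mod 13: f = (x + 10)(x + 11)(x^3 + x + 6), pattern 3+1+1. No other pattern occurs in this range, so the set of observed cycle types is {5, 4+1, 3+1+1}. Among the candidates above, the only group containing elements of all these cycle types is S_5 (5T5) — F_20 (5T3) lacks at least one of them. Hence G = S_5 (5T5), of order 120. The Galois group S_5 (5T5) has order 120, so the splitting field has degree 120 over Q.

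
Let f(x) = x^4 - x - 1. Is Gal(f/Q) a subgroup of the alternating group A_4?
The polynomial is irreducible of degree 4 over Q. Its discriminant is -283, which is not a perfect square. A Galois group lies in the alternating group exactly when the discriminant is a square in Q, so the Galois group (S_4) is not contained in A_4.

No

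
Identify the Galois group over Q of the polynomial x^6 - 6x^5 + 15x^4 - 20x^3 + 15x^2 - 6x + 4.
S_3 (order 6)

The polynomial f is an irreducible sextic over Q, so G = Gal(f/Q) is one of the 16 transitive subgroups 6T1, ..., 6T16 of S_6. The discriminant of f is -11337408, which is not a perfect square, so G is not contained in A_6. The transitive groups of degree 6 not contained in A_6 are: C_6 (6T1, order 6), S_3 (6T2, order 6), D_6 (6T3, order 12), C_3 x S_3 (6T5, order 18), A_4 x C_2 (6T6, order 24), S_4 (6T8, order 24), S_3 x S_3 (6T9, order 36), S_4 x C_2 (6T11, order 48), (S_3 x S_3) : C_2 (6T13, order 72), PGL(2,5) (6T14, order 120), S_6 (6T16, order 720). By Dedekind's theorem, for a prime p not dividing disc(f) the degrees of the irreducible factors of f mod p form the cycle type of an element of G. Factoring f modulo the 23 such primes p <= 97 (skipping 2, 3, which divide the discriminant), each new pattern first appears at: mod 5: f = (x^2 + 2x + 4)(x^2 + 3x + 3)(x^2 + 4x + 2), pattern 2+2+2; mod 7: f = (x^3 + 4x^2 + 3x + 1)(x^3 + 4x^2 + 3x + 4), pattern 3+3; mod 61: f = (x + 2)(x + 18)(x + 21)(x + 38)(x + 41)(x + 57), pattern 1+1+1+1+1+1. No other pattern occurs in this range, so the set of observed cycle types is {2+2+2, 3+3, 1+1+1+1+1+1}. The candidates containing elements of all these cycle types are C_6 (6T1) of order 6, S_3 (6T2) of order 6, D_6 (6T3) of order 12, C_3 x S_3 (6T5) of order 18, A_4 x C_2 (6T6) of order 24, S_4 (6T8) of order 24, S_3 x S_3 (6T9) of order 36, S_4 x C_2 (6T11) of order 48, (S_3 x S_3) : C_2 (6T13) of order 72, PGL(2,5) (6T14) of order 120, S_6 (6T16) of order 720; the others are excluded. The observed types are precisely the cycle types that occur in S_3 (6T2). Each of the other remaining candidates has further cycle types, and by the Chebotarev density theorem the matching factorization patterns would occur for a proportion of primes equal to their share of the group: C_6 (6T1) additionally contains elements of type 6 (2 of its 6 elements, about 33% of primes); D_6 (6T3) additionally contains elements of type 6, 2+2+1+1 (5 of its 12 elements, about 42% of primes); C_3 x S_3 (6T5) additionally contains elements of type 6, 3+1+1+1 (10 of its 18 elements, about 56% of primes); A_4 x C_2 (6T6) additionally contains elements of type 6, 2+2+1+1, 2+1+1+1+1 (14 of its 24 elements, about 58% of primes); S_4 (6T8) additionally contains elements of type 4+1+1, 2+2+1+1 (9 of its 24 elements, about 38% of primes); S_3 x S_3 (6T9) additionally contains elements of type 6, 3+1+1+1, 2+2+1+1 (25 of its 36 elements, about 69% of primes); S_4 x C_2 (6T11) additionally contains elements of type 6, 4+2, 4+1+1, 2+2+1+1, 2+1+1+1+1 (32 of its 48 elements, about 67% of primes); (S_3 x S_3) : C_2 (6T13) additionally contains elements of type 6, 4+2, 3+2+1, 3+1+1+1, 2+2+1+1, 2+1+1+1+1 (61 of its 72 elements, about 85% of primes); PGL(2,5) (6T14) additionally contains elements of type 6, 5+1, 4+1+1, 2+2+1+1 (89 of its 120 elements, about 74% of primes); S_6 (6T16) additionally contains elements of type 6, 5+1, 4+2, 4+1+1, 3+2+1, 3+1+1+1, 2+2+1+1, 2+1+1+1+1 (664 of its 720 elements, about 92% of primes). None of the 23 primes tested shows any such pattern (for each of these groups the chance of that is below 10^-4), which rules them out. Hence G = S_3 (6T2), of order 6.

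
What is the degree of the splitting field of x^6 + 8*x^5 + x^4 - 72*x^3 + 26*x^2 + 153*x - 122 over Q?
The degree of the splitting field over Q equals the order of the Galois group, so first determine the group. The polynomial f is an irreducible sextic over Q, so G = Gal(f/Q) is one of the 16 transitive subgroups 6T1, ..., 6T16 of S_6. The discriminant of f is 30991489 = 5567^2, a perfect square, so G is contained in A_6. The transitive groups of degree 6 contained in A_6 are: A_4 (6T4, order 12), S_4 (6T7, order 24), (C_3 x C_3) : C_4 (6T10, order 36), PSL(2,5) (6T12, order 60), A_6 (6T15, order 360). By Dedekind's theorem, for a prime p not dividing disc(f) the degrees of the irreducible factors of f mod p form the cycle type of an element of G. Factoring f modulo the 21 such primes p <= 79 (skipping 19, which divides the discriminant), each new pattern first appears at: mod 2: f = (x)(x^5 + x^3 + 1), pattern 5+1; mod 7: f = (x^3 + 2x^2 + 4x + 2)(x^3 + 6x^2 + 6x + 2), pattern 3+3; mod 61: f = (x)(x + 1)(x^2 + 32x + 6)(x^2 + 36x + 56), pattern 2+2+1+1. No other pattern occurs in this range, so the set of observed cycle types is {5+1, 3+3, 2+2+1+1}. The candidates containing elements of all these cycle types are PSL(2,5) (6T12) of order 60, A_6 (6T15) of order 360; the others are excluded. The observed types are precisely the cycle types that occur in PSL(2,5) (6T12) (apart from the identity). Each of the other remaining candidates has further cycle types, and by the Chebotarev density theorem the matching factorization patterns would occur for a proportion of primes equal to their share of the group: A_6 (6T15) additionally contains elements of type 4+2, 3+1+1+1 (130 of its 360 elements, about 36% of primes). None of the 21 primes tested shows any such pattern (for each of these groups the chance of that is below 10^-4), which rules them out. Hence G = PSL(2,5) (6T12), of order 60. The Galois group PSL(2,5) (6T12) has order 60, so the splitting field has degree 60 over Q.

60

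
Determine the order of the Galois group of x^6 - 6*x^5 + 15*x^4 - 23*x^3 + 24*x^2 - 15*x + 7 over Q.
18

The degree of the splitting field over Q equals the order of the Galois group, so first determine the group. The polynomial f is an irreducible sextic over Q, so G = Gal(f/Q) is one of the 16 transitive subgroups 6T1, ..., 6T16 of S_6. The discriminant of f is -177147, which is not a perfect square, so G is not contained in A_6. The transitive groups of degree 6 not contained in A_6 are: C_6 (6T1, order 6), S_3 (6T2, order 6), D_6 (6T3, order 12), C_3 x S_3 (6T5, order 18), A_4 x C_2 (6T6, order 24), S_4 (6T8, order 24), S_3 x S_3 (6T9, order 36), S_4 x C_2 (6T11, order 48), (S_3 x S_3) : C_2 (6T13, order 72), PGL(2,5) (6T14, order 120), S_6 (6T16, order 720). By Dedekind's theorem, for a prime p not dividing disc(f) the degrees of the irreducible factors of f mod p form the cycle type of an element of G. Factoring f modulo the 33 such primes p <= 139 (skipping 3, which divides the discriminant), each new pattern first appears at: mod 2: f = (x^6 + x^4 + x^3 + x + 1), pattern 6; mod 7: f = (x)(x + 1)(x + 3)(x^3 + 4x^2 + 3x + 2), pattern 3+1+1+1; mod 17: f = (x^2 + 2x + 4)(x^2 + 10x + 13)(x^2 + 16x + 7), pattern 2+2+2; mod 19: f = (x^3 + 16x^2 + 3x + 5)(x^3 + 16x^2 + 3x + 9), pattern 3+3; mod 73: f = (x + 12)(x + 20)(x + 21)(x + 28)(x + 29)(x + 30), pattern 1+1+1+1+1+1. No other pattern occurs in this range, so the set of observed cycle types is {6, 3+1+1+1, 2+2+2, 3+3, 1+1+1+1+1+1}. The candidates containing elements of all these cycle types are C_3 x S_3 (6T5) of order 18, S_3 x S_3 (6T9) of order 36, (S_3 x S_3) : C_2 (6T13) of order 72, S_6 (6T16) of order 720; the others are excluded. The observed types are precisely the cycle types that occur in C_3 x S_3 (6T5). Each of the other remaining candidates has further cycle types, and by the Chebotarev density theorem the matching factorization patterns would occur for a proportion of primes equal to their share of the group: S_3 x S_3 (6T9) additionally contains elements of type 2+2+1+1 (9 of its 36 elements, about 25% of primes); (S_3 x S_3) : C_2 (6T13) additionally contains elements of type 4+2, 3+2+1, 2+2+1+1, 2+1+1+1+1 (45 of its 72 elements, about 62% of primes); S_6 (6T16) additionally contains elements of type 5+1, 4+2, 4+1+1, 3+2+1, 2+2+1+1, 2+1+1+1+1 (504 of its 720 elements, about 70% of primes). None of the 33 primes tested shows any such pattern (for each of these groups the chance of that is below 10^-4), which rules them out. Hence G = C_3 x S_3 (6T5), of order 18. The Galois group C_3 x S_3 (6T5) has order 18, so the splitting field has degree 18 over Q.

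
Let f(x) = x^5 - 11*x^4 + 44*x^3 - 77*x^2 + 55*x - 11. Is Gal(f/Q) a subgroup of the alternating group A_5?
The polynomial is irreducible of degree 5 over Q. Its discriminant is 14641 = 121^2, a perfect square. A Galois group lies in the alternating group exactly when the discriminant is a square in Q, so the Galois group (C_5) is contained in A_5.

Yes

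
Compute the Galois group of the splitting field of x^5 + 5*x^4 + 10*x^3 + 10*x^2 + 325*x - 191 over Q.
A_5 (also written A5)

The polynomial f is an irreducible quintic over Q, so G = Gal(f/Q) is a transitive subgroup of S_5: one of C_5 (5T1, order 5), D_5 (5T2, order 10), F_20 (5T3, order 20), A_5 (5T4, order 60) or S_5 (5T5, order 120). The discriminant of f is 1073741824000000 = 32768000^2, a perfect square, so G is contained in A_5. The transitive groups of degree 5 contained in A_5 are: C_5 (5T1, order 5), D_5 (5T2, order 10), A_5 (5T4, order 60). By Dedekind's theorem, for a prime p not dividing disc(f) the degrees of the irreducible factors of f mod p form the cycle type of an element of G. Factoring f modulo the 2 such primes p <= 7 (skipping 2, 5, which divide the discriminant), each new pattern first appears at: mod 3: f = (x^5 + 2x^4 + x^3 + x^2 + x + 1), pattern 5; mod 7: f = (x + 2)(x + 4)(x^3 + 6x^2 + x + 5), pattern 3+1+1. No other pattern occurs in this range, so the set of observed cycle types is {5, 3+1+1}. Among the candidates above, the only group containing elements of all these cycle types is A_5 (5T4) — each of C_5 (5T1), D_5 (5T2) lacks at least one of them. Hence G = A_5 (5T4), of order 60.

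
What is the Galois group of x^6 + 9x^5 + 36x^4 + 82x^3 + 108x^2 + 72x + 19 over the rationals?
The polynomial f is an irreducible sextic over Q, so G = Gal(f/Q) is one of the 16 transitive subgroups 6T1, ..., 6T16 of S_6. The discriminant of f is -26946027, which is not a perfect square, so G is not contained in A_6. The transitive groups of degree 6 not contained in A_6 are: C_6 (6T1, order 6), S_3 (6T2, order 6), D_6 (6T3, order 12), C_3 x S_3 (6T5, order 18), A_4 x C_2 (6T6, order 24), S_4 (6T8, order 24), S_3 x S_3 (6T9, order 36), S_4 x C_2 (6T11, order 48), (S_3 x S_3) : C_2 (6T13, order 72), PGL(2,5) (6T14, order 120), S_6 (6T16, order 720). By Dedekind's theorem, for a prime p not dividing disc(f) the degrees of the irreducible factors of f mod p form the cycle type of an element of G. Factoring f modulo the 37 such primes p <= 167 (skipping 3, 37, which divide the discriminant), each new pattern first appears at: mod 2: f = (x^6 + x^5 + 1), pattern 6; mod 7: f = (x^3 + 4x^2 + 3x + 2)(x^3 + 5x^2 + 6x + 6), pattern 3+3; mod 17: f = (x^2 + 6x + 3)(x^2 + 7x + 15)(x^2 + 13x + 11), pattern 2+2+2; mod 19: f = (x)(x + 3)(x + 5)(x + 8)(x + 15)(x + 16), pattern 1+1+1+1+1+1. No other pattern occurs in this range, so the set of observed cycle types is {6, 3+3, 2+2+2, 1+1+1+1+1+1}. The candidates containing elements of all these cycle types are C_6 (6T1) of order 6, D_6 (6T3) of order 12, C_3 x S_3 (6T5) of order 18, A_4 x C_2 (6T6) of order 24, S_3 x S_3 (6T9) of order 36, S_4 x C_2 (6T11) of order 48, (S_3 x S_3) : C_2 (6T13) of order 72, PGL(2,5) (6T14) of order 120, S_6 (6T16) of order 720; the others are excluded. The observed types are precisely the cycle types that occur in C_6 (6T1). Each of the other remaining candidates has further cycle types, and by the Chebotarev density theorem the matching factorization patterns would occur for a proportion of primes equal to their share of the group: D_6 (6T3) additionally contains elements of type 2+2+1+1 (3 of its 12 elements, about 25% of primes); C_3 x S_3 (6T5) additionally contains elements of type 3+1+1+1 (4 of its 18 elements, about 22% of primes); A_4 x C_2 (6T6) additionally contains elements of type 2+2+1+1, 2+1+1+1+1 (6 of its 24 elements, about 25% of primes); S_3 x S_3 (6T9) additionally contains elements of type 3+1+1+1, 2+2+1+1 (13 of its 36 elements, about 36% of primes); S_4 x C_2 (6T11) additionally contains elements of type 4+2, 4+1+1, 2+2+1+1, 2+1+1+1+1 (24 of its 48 elements, about 50% of primes); (S_3 x S_3) : C_2 (6T13) additionally contains elements of type 4+2, 3+2+1, 3+1+1+1, 2+2+1+1, 2+1+1+1+1 (49 of its 72 elements, about 68% of primes); PGL(2,5) (6T14) additionally contains elements of type 5+1, 4+1+1, 2+2+1+1 (69 of its 120 elements, about 58% of primes); S_6 (6T16) additionally contains elements of type 5+1, 4+2, 4+1+1, 3+2+1, 3+1+1+1, 2+2+1+1, 2+1+1+1+1 (544 of its 720 elements, about 76% of primes). None of the 37 primes tested shows any such pattern (for each of these groups the chance of that is below 10^-4), which rules them out. Hence G = C_6 (6T1), of order 6.

C_6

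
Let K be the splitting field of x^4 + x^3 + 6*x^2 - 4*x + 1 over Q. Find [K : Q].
4

The degree of the splitting field over Q equals the order of the Galois group, so first determine the group. The polynomial is an irreducible quartic over Q and its discriminant is 15125, which is not a perfect square, so the Galois group is not contained in A_4. The resolvent cubic y^3 - 6*y^2 - 8*y + 7 has exactly one rational root, so the Galois group is C_4 or D_4. The quartic becomes reducible over Q(sqrt(disc)), so the group is C_4. The Galois group C_4 (4T1) has order 4, so the splitting field has degree 4 over Q.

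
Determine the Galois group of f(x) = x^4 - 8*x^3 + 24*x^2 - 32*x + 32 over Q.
4T2: V_4

The polynomial is an irreducible quartic over Q and its discriminant is 1048576 = 1024^2, a perfect square, so the Galois group is contained in A_4. The resolvent cubic y^3 - 24*y^2 + 128*y splits completely over Q, which gives the Klein four-group V_4.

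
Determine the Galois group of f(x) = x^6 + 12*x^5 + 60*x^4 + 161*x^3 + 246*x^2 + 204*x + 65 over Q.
S_3 x S_3, the direct product S_3 x S_3 in its degree-6 action

The polynomial f is an irreducible sextic over Q, so G = Gal(f/Q) is one of the 16 transitive subgroups 6T1, ..., 6T16 of S_6. The discriminant of f is 871199469, which is not a perfect square, so G is not contained in A_6. The transitive groups of degree 6 not contained in A_6 are: C_6 (6T1, order 6), S_3 (6T2, order 6), D_6 (6T3, order 12), C_3 x S_3 (6T5, order 18), A_4 x C_2 (6T6, order 24), S_4 (6T8, order 24), S_3 x S_3 (6T9, order 36), S_4 x C_2 (6T11, order 48), (S_3 x S_3) : C_2 (6T13, order 72), PGL(2,5) (6T14, order 120), S_6 (6T16, order 720). By Dedekind's theorem, for a prime p not dividing disc(f) the degrees of the irreducible factors of f mod p form the cycle type of an element of G. Factoring f modulo the 16 such primes p <= 67 (skipping 3, 7, 29, which divide the discriminant), each new pattern first appears at: mod 2: f = (x^6 + x^3 + 1), pattern 6; mod 5: f = (x)(x + 1)(x^2 + 2)(x^2 + x + 2), pattern 2+2+1+1; mod 13: f = (x)(x + 9)(x + 10)(x^3 + 6x^2 + 12x + 4), pattern 3+1+1+1; mod 19: f = (x^2 + 8x + 3)(x^2 + 10x + 10)(x^2 + 13x + 18), pattern 2+2+2; mod 67: f = (x^3 + 6x^2 + 12x + 27)(x^3 + 6x^2 + 12x + 57), pattern 3+3. No other pattern occurs in this range, so the set of observed cycle types is {6, 2+2+1+1, 3+1+1+1, 2+2+2, 3+3}. The candidates containing elements of all these cycle types are S_3 x S_3 (6T9) of order 36, (S_3 x S_3) : C_2 (6T13) of order 72, S_6 (6T16) of order 720; the others are excluded. The observed types are precisely the cycle types that occur in S_3 x S_3 (6T9) (apart from the identity). Each of the other remaining candidates has further cycle types, and by the Chebotarev density theorem the matching factorization patterns would occur for a proportion of primes equal to their share of the group: (S_3 x S_3) : C_2 (6T13) additionally contains elements of type 4+2, 3+2+1, 2+1+1+1+1 (36 of its 72 elements, about 50% of primes); S_6 (6T16) additionally contains elements of type 5+1, 4+2, 4+1+1, 3+2+1, 2+1+1+1+1 (459 of its 720 elements, about 64% of primes). None of the 16 primes tested shows any such pattern (for each of these groups the chance of that is below 10^-4), which rules them out. Hence G = S_3 x S_3 (6T9), of order 36.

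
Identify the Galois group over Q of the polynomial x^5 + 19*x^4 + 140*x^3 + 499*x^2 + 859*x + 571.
The polynomial f is an irreducible quintic over Q, so G = Gal(f/Q) is a transitive subgroup of S_5: one of C_5 (5T1, order 5), D_5 (5T2, order 10), F_20 (5T3, order 20), A_5 (5T4, order 60) or S_5 (5T5, order 120). The discriminant of f is 14641 = 121^2, a perfect square, so G is contained in A_5. The transitive groups of degree 5 contained in A_5 are: C_5 (5T1, order 5), D_5 (5T2, order 10), A_5 (5T4, order 60). By Dedekind's theorem, for a prime p not dividing disc(f) the degrees of the irreducible factors of f mod p form the cycle type of an element of G. Factoring f modulo the 14 such primes p <= 47 (skipping 11, which divides the discriminant), each new pattern first appears at: mod 2: f = (x^5 + x^4 + x^2 + x + 1), pattern 5; mod 23: f = (x + 8)(x + 10)(x + 14)(x + 15)(x + 18), pattern 1+1+1+1+1. No other pattern occurs in this range, so the set of observed cycle types is {5, 1+1+1+1+1}. The candidates containing elements of all these cycle types are C_5 (5T1) of order 5, D_5 (5T2) of order 10, A_5 (5T4) of order 60; the others are excluded. The observed types are precisely the cycle types that occur in C_5 (5T1). Each of the other remaining candidates has further cycle types, and by the Chebotarev density theorem the matching factorization patterns would occur for a proportion of primes equal to their share of the group: D_5 (5T2) additionally contains elements of type 2+2+1 (5 of its 10 elements, about 50% of primes); A_5 (5T4) additionally contains elements of type 3+1+1, 2+2+1 (35 of its 60 elements, about 58% of primes). None of the 14 primes tested shows any such pattern (for each of these groups the chance of that is below 10^-4), which rules them out. Hence G = C_5 (5T1), of order 5.

C_5, the cyclic group of order 5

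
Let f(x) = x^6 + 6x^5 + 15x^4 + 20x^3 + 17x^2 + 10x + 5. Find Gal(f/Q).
S_4 x C_2 (order 48)

The polynomial f is an irreducible sextic over Q, so G = Gal(f/Q) is one of the 16 transitive subgroups 6T1, ..., 6T16 of S_6. The discriminant of f is -2508800, which is not a perfect square, so G is not contained in A_6. The transitive groups of degree 6 not contained in A_6 are: C_6 (6T1, order 6), S_3 (6T2, order 6), D_6 (6T3, order 12), C_3 x S_3 (6T5, order 18), A_4 x C_2 (6T6, order 24), S_4 (6T8, order 24), S_3 x S_3 (6T9, order 36), S_4 x C_2 (6T11, order 48), (S_3 x S_3) : C_2 (6T13, order 72), PGL(2,5) (6T14, order 120), S_6 (6T16, order 720). By Dedekind's theorem, for a prime p not dividing disc(f) the degrees of the irreducible factors of f mod p form the cycle type of an element of G. Factoring f modulo the 17 such primes p <= 71 (skipping 2, 5, 7, which divide the discriminant), each new pattern first appears at: mod 3: f = (x^3 + x^2 + x + 2)(x^3 + 2x^2 + 1), pattern 3+3; mod 13: f = (x^6 + 6x^5 + 2x^4 + 7x^3 + 4x^2 + 10x + 5), pattern 6; mod 19: f = (x^2 + 2x + 6)(x^4 + 4x^3 + x^2 + 13x + 4), pattern 4+2; mod 23: f = (x + 12)(x + 13)(x^4 + 4x^3 + 12x^2 + 16x + 22), pattern 4+1+1; mod 53: f = (x^2 + 2x + 46)(x^2 + 13x + 50)(x^2 + 44x + 28), pattern 2+2+2; mod 59: f = (x + 5)(x + 56)(x^2 + 7x + 56)(x^2 + 56x + 46), pattern 2+2+1+1; mod 71: f = (x + 9)(x + 12)(x + 61)(x + 64)(x^2 + 2x + 44), pattern 2+1+1+1+1. No other pattern occurs in this range, so the set of observed cycle types is {3+3, 6, 4+2, 4+1+1, 2+2+2, 2+2+1+1, 2+1+1+1+1}. The candidates containing elements of all these cycle types are S_4 x C_2 (6T11) of order 48, S_6 (6T16) of order 720; the others are excluded. The observed types are precisely the cycle types that occur in S_4 x C_2 (6T11) (apart from the identity). Each of the other remaining candidates has further cycle types, and by the Chebotarev density theorem the matching factorization patterns would occur for a proportion of primes equal to their share of the group: S_6 (6T16) additionally contains elements of type 5+1, 3+2+1, 3+1+1+1 (304 of its 720 elements, about 42% of primes). None of the 17 primes tested shows any such pattern (for each of these groups the chance of that is below 10^-4), which rules them out. Hence G = S_4 x C_2 (6T11), of order 48.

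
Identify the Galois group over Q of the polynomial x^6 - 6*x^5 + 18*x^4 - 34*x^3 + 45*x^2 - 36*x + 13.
The polynomial f is an irreducible sextic over Q, so G = Gal(f/Q) is one of the 16 transitive subgroups 6T1, ..., 6T16 of S_6. The discriminant of f is -16003008, which is not a perfect square, so G is not contained in A_6. The transitive groups of degree 6 not contained in A_6 are: C_6 (6T1, order 6), S_3 (6T2, order 6), D_6 (6T3, order 12), C_3 x S_3 (6T5, order 18), A_4 x C_2 (6T6, order 24), S_4 (6T8, order 24), S_3 x S_3 (6T9, order 36), S_4 x C_2 (6T11, order 48), (S_3 x S_3) : C_2 (6T13, order 72), PGL(2,5) (6T14, order 120), S_6 (6T16, order 720). By Dedekind's theorem, for a prime p not dividing disc(f) the degrees of the irreducible factors of f mod p form the cycle type of an element of G. Factoring f modulo the 21 such primes p <= 89 (skipping 2, 3, 7, which divide the discriminant), each new pattern first appears at: mod 5: f = (x^6 + 4x^5 + 3x^4 + x^3 + 4x + 3), pattern 6; mod 11: f = (x + 8)(x^5 + 8x^4 + 9x^3 + 4x^2 + 2x + 3), pattern 5+1; mod 13: f = (x)(x + 4)(x^4 + 3x^3 + 6x^2 + 7x + 4), pattern 4+1+1; mod 23: f = (x + 2)(x + 6)(x^2 + 3x + 21)(x^2 + 6x + 10), pattern 2+2+1+1; mod 43: f = (x^3 + 16x^2 + 30x + 18)(x^3 + 21x^2 + 39x + 27), pattern 3+3; mod 61: f = (x^2 + 30x + 2)(x^2 + 41x + 31)(x^2 + 45x + 13), pattern 2+2+2. No other pattern occurs in this range, so the set of observed cycle types is {6, 5+1, 4+1+1, 2+2+1+1, 3+3, 2+2+2}. The candidates containing elements of all these cycle types are PGL(2,5) (6T14) of order 120, S_6 (6T16) of order 720; the others are excluded. The observed types are precisely the cycle types that occur in PGL(2,5) (6T14) (apart from the identity). Each of the other remaining candidates has further cycle types, and by the Chebotarev density theorem the matching factorization patterns would occur for a proportion of primes equal to their share of the group: S_6 (6T16) additionally contains elements of type 4+2, 3+2+1, 3+1+1+1, 2+1+1+1+1 (265 of its 720 elements, about 37% of primes). None of the 21 primes tested shows any such pattern (for each of these groups the chance of that is below 10^-4), which rules them out. Hence G = PGL(2,5) (6T14), of order 120.

PGL(2,5) (also written S5(6))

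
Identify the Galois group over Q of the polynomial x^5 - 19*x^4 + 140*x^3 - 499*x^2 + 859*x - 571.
The polynomial f is an irreducible quintic over Q, so G = Gal(f/Q) is a transitive subgroup of S_5: one of C_5 (5T1, order 5), D_5 (5T2, order 10), F_20 (5T3, order 20), A_5 (5T4, order 60) or S_5 (5T5, order 120). The discriminant of f is 14641 = 121^2, a perfect square, so G is contained in A_5. The transitive groups of degree 5 contained in A_5 are: C_5 (5T1, order 5), D_5 (5T2, order 10), A_5 (5T4, order 60). By Dedekind's theorem, for a prime p not dividing disc(f) the degrees of the irreducible factors of f mod p form the cycle type of an element of G. Factoring f modulo the 14 such primes p <= 47 (skipping 11, which divides the discriminant), each new pattern first appears at: mod 2: f = (x^5 + x^4 + x^2 + x + 1), pattern 5; mod 23: f = (x + 5)(x + 8)(x + 9)(x + 13)(x + 15), pattern 1+1+1+1+1. No other pattern occurs in this range, so the set of observed cycle types is {5, 1+1+1+1+1}. The candidates containing elements of all these cycle types are C_5 (5T1) of order 5, D_5 (5T2) of order 10, A_5 (5T4) of order 60; the others are excluded. The observed types are precisely the cycle types that occur in C_5 (5T1). Each of the other remaining candidates has further cycle types, and by the Chebotarev density theorem the matching factorization patterns would occur for a proportion of primes equal to their share of the group: D_5 (5T2) additionally contains elements of type 2+2+1 (5 of its 10 elements, about 50% of primes); A_5 (5T4) additionally contains elements of type 3+1+1, 2+2+1 (35 of its 60 elements, about 58% of primes). None of the 14 primes tested shows any such pattern (for each of these groups the chance of that is below 10^-4), which rules them out. Hence G = C_5 (5T1), of order 5.

5T1: C_5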